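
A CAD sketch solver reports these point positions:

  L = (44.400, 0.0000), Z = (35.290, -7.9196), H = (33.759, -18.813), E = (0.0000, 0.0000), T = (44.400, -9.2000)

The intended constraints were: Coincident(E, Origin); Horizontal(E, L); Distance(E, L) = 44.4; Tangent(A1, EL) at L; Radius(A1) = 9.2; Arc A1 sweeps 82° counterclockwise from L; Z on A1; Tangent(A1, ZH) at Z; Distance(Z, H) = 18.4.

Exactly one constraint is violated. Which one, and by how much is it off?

Distance(Z, H) = 18.4 — off by 7.40.

E = (0.00, 0.00) ✓; E.y = 0.00, L.y = 0.00 ✓; |EL| = 44.40 ✓; ∠(TL, LE) = 90.00° ✓; |TL| = 9.200 ✓; bearing(T→Z) − bearing(T→L) = 82.00° ✓; |TZ| = 9.200 ✓; ∠(TZ, ZH) = 90.00° ✓; |ZH| = 11.00 ✗.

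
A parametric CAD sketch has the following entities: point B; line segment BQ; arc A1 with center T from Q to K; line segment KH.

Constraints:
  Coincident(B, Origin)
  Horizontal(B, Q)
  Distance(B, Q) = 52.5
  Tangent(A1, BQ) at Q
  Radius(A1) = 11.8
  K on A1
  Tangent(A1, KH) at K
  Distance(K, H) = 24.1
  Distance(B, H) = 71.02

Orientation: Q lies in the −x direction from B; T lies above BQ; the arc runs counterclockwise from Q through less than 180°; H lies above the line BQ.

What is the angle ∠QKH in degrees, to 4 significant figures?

113.5°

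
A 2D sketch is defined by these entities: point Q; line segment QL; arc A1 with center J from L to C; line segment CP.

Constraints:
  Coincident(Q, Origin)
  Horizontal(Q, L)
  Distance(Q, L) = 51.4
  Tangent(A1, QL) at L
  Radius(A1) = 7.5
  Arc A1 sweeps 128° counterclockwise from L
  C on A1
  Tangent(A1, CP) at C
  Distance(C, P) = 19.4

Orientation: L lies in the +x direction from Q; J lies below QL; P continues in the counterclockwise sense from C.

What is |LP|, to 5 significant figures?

28.061

Q is at the origin; QL is horizontal with |QL| = 51.4 and L on the +x side, so L = (51.400, 0.0000). Tangency of A1 to QL means the radius JL is perpendicular to QL, so J = L + (0, -7.5) = (51.400, -7.5000). On A1, L sits at bearing 90° from J; a 128° counterclockwise sweep puts C at bearing 218°, so C = J + 7.5·(cos 218°, sin 218°) = (45.490, -12.117). Since A1 is tangent to CP there, JC ⟂ CP, so CP runs along (−sin 218°, cos 218°); with |CP| = 19.4, P = (57.434, -27.405). Then |LP| = |P − L| = 28.061.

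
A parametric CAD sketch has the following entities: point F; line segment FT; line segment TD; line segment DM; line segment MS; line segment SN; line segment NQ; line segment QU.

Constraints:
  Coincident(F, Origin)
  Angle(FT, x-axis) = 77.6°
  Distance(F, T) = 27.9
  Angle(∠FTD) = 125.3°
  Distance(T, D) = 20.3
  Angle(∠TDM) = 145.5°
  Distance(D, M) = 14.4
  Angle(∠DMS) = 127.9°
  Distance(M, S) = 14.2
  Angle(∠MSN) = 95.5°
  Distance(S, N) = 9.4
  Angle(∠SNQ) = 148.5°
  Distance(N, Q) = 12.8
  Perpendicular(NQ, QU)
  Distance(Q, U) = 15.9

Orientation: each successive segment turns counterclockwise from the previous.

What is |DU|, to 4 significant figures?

4.770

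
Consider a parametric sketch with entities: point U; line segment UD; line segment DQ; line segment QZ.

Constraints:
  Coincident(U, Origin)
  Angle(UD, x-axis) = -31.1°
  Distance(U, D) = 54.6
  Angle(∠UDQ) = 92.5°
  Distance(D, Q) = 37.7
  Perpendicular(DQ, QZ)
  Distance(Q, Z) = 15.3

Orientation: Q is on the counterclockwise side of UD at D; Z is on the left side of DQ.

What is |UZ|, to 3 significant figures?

56.1

U is at the origin; UD runs at -31.1° with length 54.6, so D = 54.6·(cos -31.1°, sin -31.1°) = (46.8, -28.2). ∠UDQ = 92.5°, so DQ runs at -31.1° + (180° − 92.5°) = 56.4° from the x-axis; with |DQ| = 37.7, Q = D + 37.7·(cos 56.4°, sin 56.4°) = (67.6, 3.20). DQ is perpendicular to QZ; with |QZ| = 15.3 on the left of DQ, Z = Q + 15.3·(-0.833, 0.553) = (54.9, 11.7). Then |UZ| = |Z − U| = 56.1.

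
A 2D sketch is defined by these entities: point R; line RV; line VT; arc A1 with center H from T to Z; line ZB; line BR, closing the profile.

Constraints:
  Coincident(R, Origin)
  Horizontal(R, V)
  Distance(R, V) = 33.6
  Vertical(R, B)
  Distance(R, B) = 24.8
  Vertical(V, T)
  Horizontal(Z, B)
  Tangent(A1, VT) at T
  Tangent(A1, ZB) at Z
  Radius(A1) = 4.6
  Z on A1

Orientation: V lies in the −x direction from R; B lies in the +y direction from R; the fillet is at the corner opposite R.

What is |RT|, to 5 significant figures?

39.205

The virtual corner opposite R is at (-33.600, 24.800). Since A1 is tangent to VT there, HT ⟂ VT and tangency of A1 to ZB means the radius HZ is perpendicular to ZB, with radius 4.6, so the center H sits 4.6 in from both sides at H = (-29.000, 20.200). That places the tangent points at T = (-33.600, 20.200) on VT and Z = (-29.000, 24.800) on ZB. Then |RT| = |T − R| = 39.205.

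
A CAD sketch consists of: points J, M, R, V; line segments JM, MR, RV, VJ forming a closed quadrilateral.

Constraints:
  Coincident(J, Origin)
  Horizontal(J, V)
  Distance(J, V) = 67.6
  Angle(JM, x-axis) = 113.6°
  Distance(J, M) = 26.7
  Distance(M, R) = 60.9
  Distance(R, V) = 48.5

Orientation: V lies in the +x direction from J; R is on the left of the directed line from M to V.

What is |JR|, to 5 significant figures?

64.341

J is at the origin; JV is horizontal with |JV| = 67.6 and V in +x, so V = (67.6, 0). JM runs at 113.6° with |JM| = 26.7, so M = (-10.689, 24.467). R is determined by |MR| = 60.9 and |RV| = 48.5 together: it lies at the intersection of circle(M, 60.9) and circle(V, 48.5). With |MV| = 82.023, the foot of the radical line on MV is 49.281 from M and the perpendicular offset is √(60.9² − 49.281²) = 35.780. Taking the left-of-MV solution: R = (47.021, 43.918).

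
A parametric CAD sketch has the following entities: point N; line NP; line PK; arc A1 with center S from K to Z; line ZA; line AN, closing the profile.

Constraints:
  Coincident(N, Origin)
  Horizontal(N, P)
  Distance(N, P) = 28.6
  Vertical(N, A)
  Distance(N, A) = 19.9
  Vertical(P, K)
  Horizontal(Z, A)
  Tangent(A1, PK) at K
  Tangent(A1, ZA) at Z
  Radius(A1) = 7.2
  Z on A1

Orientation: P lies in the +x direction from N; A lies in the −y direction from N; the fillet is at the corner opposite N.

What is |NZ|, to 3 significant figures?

29.2

The virtual corner opposite N is at (28.6, -19.9). Since A1 is tangent to PK there, SK ⟂ PK and tangency of A1 to ZA means the radius SZ is perpendicular to ZA, with radius 7.2, so the center S sits 7.2 in from both sides at S = (21.4, -12.7). That places the tangent points at K = (28.6, -12.7) on PK and Z = (21.4, -19.9) on ZA. Then |NZ| = |Z − N| = 29.2.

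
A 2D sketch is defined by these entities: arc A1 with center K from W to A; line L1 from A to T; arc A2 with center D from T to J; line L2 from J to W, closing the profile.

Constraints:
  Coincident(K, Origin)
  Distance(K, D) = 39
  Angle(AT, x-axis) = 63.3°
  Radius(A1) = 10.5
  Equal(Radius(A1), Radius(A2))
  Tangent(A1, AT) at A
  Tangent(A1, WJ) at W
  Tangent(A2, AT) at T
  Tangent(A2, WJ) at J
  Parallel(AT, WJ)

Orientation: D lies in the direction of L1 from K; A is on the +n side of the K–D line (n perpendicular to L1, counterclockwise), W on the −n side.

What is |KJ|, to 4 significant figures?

40.39

Tangency of A1 to both parallel lines with radius 10.5 puts A and W at K ± 10.5·n: A = (-9.380, 4.718), W = (9.380, -4.718). Equal radii place T and J the same way about D: T = D + 10.5·n = (8.143, 39.56), J = D − 10.5·n = (26.90, 30.12). Then |KJ| = |J − K| = 40.39.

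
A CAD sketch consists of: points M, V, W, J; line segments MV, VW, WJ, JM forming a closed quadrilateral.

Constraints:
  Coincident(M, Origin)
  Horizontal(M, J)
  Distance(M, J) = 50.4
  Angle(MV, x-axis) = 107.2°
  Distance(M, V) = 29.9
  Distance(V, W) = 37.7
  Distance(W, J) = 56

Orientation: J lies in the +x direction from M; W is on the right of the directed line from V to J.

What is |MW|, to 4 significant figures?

10.18

Checks: |VW| = 37.70 ✓; |WJ| = 56.00 ✓.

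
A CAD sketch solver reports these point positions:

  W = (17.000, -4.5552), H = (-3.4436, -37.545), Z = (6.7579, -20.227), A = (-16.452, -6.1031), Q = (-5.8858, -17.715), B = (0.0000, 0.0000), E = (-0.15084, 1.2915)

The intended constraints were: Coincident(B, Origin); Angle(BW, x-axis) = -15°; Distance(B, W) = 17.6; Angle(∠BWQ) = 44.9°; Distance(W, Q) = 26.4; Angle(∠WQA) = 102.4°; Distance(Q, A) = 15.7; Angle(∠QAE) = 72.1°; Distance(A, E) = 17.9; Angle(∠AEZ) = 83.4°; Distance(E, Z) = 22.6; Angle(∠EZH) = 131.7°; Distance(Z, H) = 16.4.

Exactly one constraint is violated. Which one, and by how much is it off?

Distance(Z, H) = 16.4 — off by 3.70.

B = (0.00, 0.00) ✓; BW at -15.00° ✓; |BW| = 17.60 ✓; ∠BWQ = 44.90° ✓; |WQ| = 26.40 ✓; ∠WQA = 102.4° ✓; |QA| = 15.70 ✓; ∠QAE = 72.10° ✓; |AE| = 17.90 ✓; ∠AEZ = 83.40° ✓; |EZ| = 22.60 ✓; ∠EZH = 131.7° ✓; |ZH| = 20.10 ✗.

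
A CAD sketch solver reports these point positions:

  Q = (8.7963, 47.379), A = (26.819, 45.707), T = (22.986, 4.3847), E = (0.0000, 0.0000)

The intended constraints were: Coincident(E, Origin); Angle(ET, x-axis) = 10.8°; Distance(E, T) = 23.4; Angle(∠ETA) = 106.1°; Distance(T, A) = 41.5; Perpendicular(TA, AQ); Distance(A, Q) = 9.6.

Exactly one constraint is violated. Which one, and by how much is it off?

Distance(A, Q) = 9.6 — off by 8.50.

E = (0.00, 0.00) ✓; ET at 10.80° ✓; |ET| = 23.40 ✓; ∠ETA = 106.1° ✓; |TA| = 41.50 ✓; ∠(TA, AQ) = 90.00° ✓; |AQ| = 18.10 ✗.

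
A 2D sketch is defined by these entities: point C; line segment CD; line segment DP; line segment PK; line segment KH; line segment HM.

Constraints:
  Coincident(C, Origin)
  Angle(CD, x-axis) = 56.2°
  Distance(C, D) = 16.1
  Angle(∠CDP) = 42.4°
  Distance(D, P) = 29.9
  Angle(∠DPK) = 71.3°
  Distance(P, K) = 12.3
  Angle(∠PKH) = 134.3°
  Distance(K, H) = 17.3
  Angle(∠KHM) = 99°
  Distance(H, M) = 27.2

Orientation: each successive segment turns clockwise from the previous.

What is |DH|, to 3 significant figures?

21.7

C is at the origin; CD runs at 56.2° with length 16.1, so D = (8.96, 13.4). ∠CDP = 42.4° gives DP at -81.4° from the x-axis; with |DP| = 29.9, P = (13.4, -16.2). ∠DPK = 71.3° gives PK at 170° from the x-axis; with |PK| = 12.3, K = (1.32, -14.0). ∠PKH = 134.3° gives KH at 124° from the x-axis; with |KH| = 17.3, H = (-8.41, 0.281). Then |DH| = |H − D| = 21.7.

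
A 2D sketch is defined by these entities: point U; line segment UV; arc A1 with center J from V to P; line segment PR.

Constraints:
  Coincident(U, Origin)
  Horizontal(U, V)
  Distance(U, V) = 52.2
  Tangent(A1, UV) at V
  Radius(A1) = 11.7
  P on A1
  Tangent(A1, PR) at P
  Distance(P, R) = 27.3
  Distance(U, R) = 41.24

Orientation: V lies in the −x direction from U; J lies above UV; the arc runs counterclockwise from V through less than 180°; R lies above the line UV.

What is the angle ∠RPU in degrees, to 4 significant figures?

68.61°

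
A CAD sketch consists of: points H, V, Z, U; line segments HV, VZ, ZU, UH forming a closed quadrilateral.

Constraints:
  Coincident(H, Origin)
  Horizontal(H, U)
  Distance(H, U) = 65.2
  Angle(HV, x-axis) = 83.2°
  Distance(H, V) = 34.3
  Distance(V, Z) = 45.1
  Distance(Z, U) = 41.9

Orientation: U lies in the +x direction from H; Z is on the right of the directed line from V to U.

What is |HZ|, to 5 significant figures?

24.674

Checks: |VZ| = 45.10 ✓; |ZU| = 41.90 ✓.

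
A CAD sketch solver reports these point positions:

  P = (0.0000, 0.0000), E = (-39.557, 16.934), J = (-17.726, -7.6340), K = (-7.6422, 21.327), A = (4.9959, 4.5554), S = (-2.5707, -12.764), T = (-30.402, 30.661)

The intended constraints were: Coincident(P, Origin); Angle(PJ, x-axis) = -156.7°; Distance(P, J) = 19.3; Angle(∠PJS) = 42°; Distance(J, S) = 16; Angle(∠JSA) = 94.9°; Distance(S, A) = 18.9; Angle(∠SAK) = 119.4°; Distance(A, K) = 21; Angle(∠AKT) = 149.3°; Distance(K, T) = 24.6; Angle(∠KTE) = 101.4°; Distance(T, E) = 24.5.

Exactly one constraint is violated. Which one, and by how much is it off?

Distance(T, E) = 24.5 — off by 8.00.

P = (0.00, 0.00) ✓; PJ at -156.7° ✓; |PJ| = 19.30 ✓; ∠PJS = 42.00° ✓; |JS| = 16.00 ✓; ∠JSA = 94.90° ✓; |SA| = 18.90 ✓; ∠SAK = 119.4° ✓; |AK| = 21.00 ✓; ∠AKT = 149.3° ✓; |KT| = 24.60 ✓; ∠KTE = 101.4° ✓; |TE| = 16.50 ✗.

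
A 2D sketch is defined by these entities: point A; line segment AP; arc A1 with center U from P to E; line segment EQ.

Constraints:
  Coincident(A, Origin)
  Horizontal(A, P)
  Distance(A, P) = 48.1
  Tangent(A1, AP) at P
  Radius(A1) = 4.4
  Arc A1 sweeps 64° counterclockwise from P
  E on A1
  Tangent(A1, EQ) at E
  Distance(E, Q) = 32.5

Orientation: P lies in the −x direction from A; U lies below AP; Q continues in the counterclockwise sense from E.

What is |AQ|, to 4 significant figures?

73.48

A is at the origin; AP is horizontal with |AP| = 48.1 and P on the −x side, so P = (-48.10, 0.000). A1 meets AP tangentially, so UP is at right angles to AP, so U = P + (0, -4.4) = (-48.10, -4.400). On A1, P sits at bearing 90° from U; a 64° counterclockwise sweep puts E at bearing 154°, so E = U + 4.4·(cos 154°, sin 154°) = (-52.05, -2.471). Since A1 is tangent to EQ there, UE ⟂ EQ, so EQ runs along (−sin 154°, cos 154°); with |EQ| = 32.5, Q = (-66.30, -31.68). Then |AQ| = |Q − A| = 73.48.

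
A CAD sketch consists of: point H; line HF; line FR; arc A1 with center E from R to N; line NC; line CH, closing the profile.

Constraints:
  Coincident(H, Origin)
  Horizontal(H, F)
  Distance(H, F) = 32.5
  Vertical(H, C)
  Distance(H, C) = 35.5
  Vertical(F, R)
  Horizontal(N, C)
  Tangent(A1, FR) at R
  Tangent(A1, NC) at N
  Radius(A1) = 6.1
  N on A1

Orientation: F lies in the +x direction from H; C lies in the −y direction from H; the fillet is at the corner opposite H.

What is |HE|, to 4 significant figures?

39.51

H and C share the same x with |HC| = 35.5 and C on the −y side, so C = (0.000, -35.50). The virtual corner opposite H is at (32.50, -35.50). The tangent condition forces ER to be normal to FR and the tangent condition forces EN to be normal to NC, with radius 6.1, so the center E sits 6.1 in from both sides at E = (26.40, -29.40). Then |HE| = |E − H| = 39.51.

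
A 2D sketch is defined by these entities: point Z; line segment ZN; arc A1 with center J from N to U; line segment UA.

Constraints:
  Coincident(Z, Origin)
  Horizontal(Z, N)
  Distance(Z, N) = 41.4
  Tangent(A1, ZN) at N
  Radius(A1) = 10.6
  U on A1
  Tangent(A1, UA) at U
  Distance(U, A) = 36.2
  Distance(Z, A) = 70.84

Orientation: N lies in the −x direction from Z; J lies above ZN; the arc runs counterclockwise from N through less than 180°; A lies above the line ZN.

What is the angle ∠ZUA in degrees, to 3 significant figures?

152°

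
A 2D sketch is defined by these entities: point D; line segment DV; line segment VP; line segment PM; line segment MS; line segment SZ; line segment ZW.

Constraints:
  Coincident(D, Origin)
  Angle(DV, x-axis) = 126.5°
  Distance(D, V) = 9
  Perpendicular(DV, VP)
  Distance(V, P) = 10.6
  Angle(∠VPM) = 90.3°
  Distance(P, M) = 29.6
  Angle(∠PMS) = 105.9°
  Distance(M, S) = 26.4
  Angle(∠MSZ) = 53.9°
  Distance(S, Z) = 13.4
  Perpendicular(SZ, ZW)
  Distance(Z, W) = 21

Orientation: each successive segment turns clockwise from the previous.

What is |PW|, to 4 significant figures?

31.53

D is at the origin; DV runs at 126.5° with length 9.0, so V = (-5.353, 7.235). DV ⟂ VP, so VP runs at 36.50°; with |VP| = 10.6, P = (3.167, 13.54). ∠VPM = 90.3° gives PM at -53.20° from the x-axis; with |PM| = 29.6, M = (20.90, -10.16). ∠PMS = 105.9° gives MS at -127.3° from the x-axis; with |MS| = 26.4, S = (4.900, -31.16). ∠MSZ = 53.9° gives SZ at 106.6° from the x-axis; with |SZ| = 13.4, Z = (1.072, -18.32). SZ is perpendicular to ZW, so ZW runs at 16.60°; with |ZW| = 21.0, W = (21.20, -12.32). Then |PW| = |W − P| = 31.53.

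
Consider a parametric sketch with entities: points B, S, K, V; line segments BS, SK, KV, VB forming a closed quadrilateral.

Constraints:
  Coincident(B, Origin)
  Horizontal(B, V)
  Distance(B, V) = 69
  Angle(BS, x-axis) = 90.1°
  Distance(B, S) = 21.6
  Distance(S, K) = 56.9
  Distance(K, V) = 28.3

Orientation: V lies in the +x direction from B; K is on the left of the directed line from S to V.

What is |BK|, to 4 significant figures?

62.20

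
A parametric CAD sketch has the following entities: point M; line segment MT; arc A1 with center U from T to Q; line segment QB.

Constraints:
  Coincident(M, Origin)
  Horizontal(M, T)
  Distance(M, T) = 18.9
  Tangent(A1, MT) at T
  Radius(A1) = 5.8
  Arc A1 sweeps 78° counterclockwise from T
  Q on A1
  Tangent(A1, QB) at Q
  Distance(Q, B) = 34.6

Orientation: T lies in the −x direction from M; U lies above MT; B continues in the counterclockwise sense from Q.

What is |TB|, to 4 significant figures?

40.53

M is at the origin; MT is horizontal with |MT| = 18.9 and T on the −x side, so T = (-18.90, 0.000). Tangency of A1 to MT means the radius UT is perpendicular to MT, so U = T + (0, 5.8) = (-18.90, 5.800). On A1, T sits at bearing -90° from U; a 78° counterclockwise sweep puts Q at bearing -12°, so Q = U + 5.8·(cos -12°, sin -12°) = (-13.23, 4.594). The tangent condition forces UQ to be normal to QB, so QB runs along (−sin -12°, cos -12°); with |QB| = 34.6, B = (-6.033, 38.44). Then |TB| = |B − T| = 40.53.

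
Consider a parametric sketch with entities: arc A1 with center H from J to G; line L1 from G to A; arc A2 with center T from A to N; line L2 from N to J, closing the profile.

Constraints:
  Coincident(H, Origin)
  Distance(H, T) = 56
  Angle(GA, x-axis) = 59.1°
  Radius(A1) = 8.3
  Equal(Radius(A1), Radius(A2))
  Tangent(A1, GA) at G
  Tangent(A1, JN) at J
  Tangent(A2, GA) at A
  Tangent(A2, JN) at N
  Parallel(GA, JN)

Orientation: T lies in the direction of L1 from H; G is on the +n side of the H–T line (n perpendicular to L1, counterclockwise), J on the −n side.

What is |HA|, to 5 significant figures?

56.612

Tangency of A1 to both parallel lines with radius 8.3 puts G and J at H ± 8.3·n: G = (-7.1219, 4.2624), J = (7.1219, -4.2624). Equal radii place A and N the same way about T: A = T + 8.3·n = (21.636, 52.314), N = T − 8.3·n = (35.880, 43.789). Then |HA| = |A − H| = 56.612.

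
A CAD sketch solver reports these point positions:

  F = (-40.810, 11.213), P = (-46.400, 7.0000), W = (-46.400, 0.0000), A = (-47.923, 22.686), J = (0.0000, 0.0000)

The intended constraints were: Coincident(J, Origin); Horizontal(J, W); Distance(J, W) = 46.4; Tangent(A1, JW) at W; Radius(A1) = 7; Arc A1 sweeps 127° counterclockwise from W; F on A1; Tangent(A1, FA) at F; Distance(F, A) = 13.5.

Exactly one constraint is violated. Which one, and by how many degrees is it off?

Tangent(A1, FA) at F — off by 5.21°.

J = (0.00, 0.00) ✓; J.y = 0.00, W.y = 0.00 ✓; |JW| = 46.40 ✓; ∠(PW, WJ) = 90.00° ✓; |PW| = 7.000 ✓; bearing(P→F) − bearing(P→W) = 127.0° ✓; |PF| = 7.000 ✓; ∠(PF, FA) = 95.21° ✗; |FA| = 13.50 ✓.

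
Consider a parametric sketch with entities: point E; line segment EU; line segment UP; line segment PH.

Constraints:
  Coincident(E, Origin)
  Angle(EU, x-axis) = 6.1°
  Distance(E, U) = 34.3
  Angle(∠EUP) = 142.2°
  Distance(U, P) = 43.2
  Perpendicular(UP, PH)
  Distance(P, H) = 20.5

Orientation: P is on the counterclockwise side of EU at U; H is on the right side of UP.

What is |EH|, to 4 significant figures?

81.65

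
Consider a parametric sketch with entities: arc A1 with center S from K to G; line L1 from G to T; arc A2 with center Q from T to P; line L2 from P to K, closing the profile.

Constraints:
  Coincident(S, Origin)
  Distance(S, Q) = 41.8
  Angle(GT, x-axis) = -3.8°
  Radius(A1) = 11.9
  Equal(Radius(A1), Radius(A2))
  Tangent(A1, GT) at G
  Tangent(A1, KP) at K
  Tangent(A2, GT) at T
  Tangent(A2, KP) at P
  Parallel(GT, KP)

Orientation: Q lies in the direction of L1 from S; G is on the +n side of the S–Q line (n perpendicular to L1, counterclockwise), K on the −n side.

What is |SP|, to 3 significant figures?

43.5

The slot axis is L1's direction at -3.8°, so u = (cos -3.8°, sin -3.8°) = (0.998, -0.0663) and n = (−sin -3.8°, cos -3.8°) = (0.0663, 0.998). S is at the origin and Q lies 41.8 along u from S, so Q = 41.8·u = (41.7, -2.77). Tangency of A1 to both parallel lines with radius 11.9 puts G and K at S ± 11.9·n: G = (0.789, 11.9), K = (-0.789, -11.9). Equal radii place T and P the same way about Q: T = Q + 11.9·n = (42.5, 9.10), P = Q − 11.9·n = (40.9, -14.6). Then |SP| = |P − S| = 43.5.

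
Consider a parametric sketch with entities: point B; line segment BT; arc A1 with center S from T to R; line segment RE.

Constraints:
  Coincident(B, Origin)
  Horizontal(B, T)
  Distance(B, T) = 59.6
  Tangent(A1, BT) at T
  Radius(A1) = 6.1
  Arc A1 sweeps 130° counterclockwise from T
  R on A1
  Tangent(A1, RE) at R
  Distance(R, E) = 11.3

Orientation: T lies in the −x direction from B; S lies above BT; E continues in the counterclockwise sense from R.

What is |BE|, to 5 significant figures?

64.935

B is at the origin; BT is horizontal with |BT| = 59.6 and T on the −x side, so T = (-59.600, 0.0000). Since A1 is tangent to BT there, ST ⟂ BT, so S = T + (0, 6.1) = (-59.600, 6.1000). On A1, T sits at bearing -90° from S; a 130° counterclockwise sweep puts R at bearing 40°, so R = S + 6.1·(cos 40°, sin 40°) = (-54.927, 10.021). Since A1 is tangent to RE there, SR ⟂ RE, so RE runs along (−sin 40°, cos 40°); with |RE| = 11.3, E = (-62.191, 18.677). Then |BE| = |E − B| = 64.935.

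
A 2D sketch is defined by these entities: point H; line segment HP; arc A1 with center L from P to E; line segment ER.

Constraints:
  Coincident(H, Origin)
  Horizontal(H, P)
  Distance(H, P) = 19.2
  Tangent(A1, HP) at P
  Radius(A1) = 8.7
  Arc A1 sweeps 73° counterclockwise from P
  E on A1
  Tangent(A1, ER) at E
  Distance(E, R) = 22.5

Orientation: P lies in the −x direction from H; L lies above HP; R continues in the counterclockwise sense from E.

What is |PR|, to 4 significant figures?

31.43

H is at the origin; H and P share the same y with |HP| = 19.2 and P on the −x side, so P = (-19.20, 0.000). Tangency of A1 to HP means the radius LP is perpendicular to HP, so L = P + (0, 8.7) = (-19.20, 8.700). On A1, P sits at bearing -90° from L; a 73° counterclockwise sweep puts E at bearing -17°, so E = L + 8.7·(cos -17°, sin -17°) = (-10.88, 6.156). A1 meets ER tangentially, so LE is at right angles to ER, so ER runs along (−sin -17°, cos -17°); with |ER| = 22.5, R = (-4.302, 27.67). Then |PR| = |R − P| = 31.43.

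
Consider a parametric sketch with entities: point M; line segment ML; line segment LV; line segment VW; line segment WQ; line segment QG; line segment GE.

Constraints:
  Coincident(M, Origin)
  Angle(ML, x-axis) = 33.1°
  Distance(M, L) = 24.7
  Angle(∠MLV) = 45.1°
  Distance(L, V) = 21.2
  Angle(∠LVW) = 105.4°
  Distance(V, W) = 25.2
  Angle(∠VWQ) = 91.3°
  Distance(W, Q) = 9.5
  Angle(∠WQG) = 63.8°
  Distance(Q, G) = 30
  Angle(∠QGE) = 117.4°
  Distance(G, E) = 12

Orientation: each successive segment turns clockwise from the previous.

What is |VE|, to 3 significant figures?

15.3

M is at the origin; ML runs at 33.1° with length 24.7, so L = (20.7, 13.5). ∠MLV = 45.1° gives LV at -102° from the x-axis; with |LV| = 21.2, V = (16.4, -7.26). ∠LVW = 105.4° gives VW at -176° from the x-axis; with |VW| = 25.2, W = (-8.79, -8.85). ∠VWQ = 91.3° gives WQ at 94.9° from the x-axis; with |WQ| = 9.5, Q = (-9.61, 0.620). ∠WQG = 63.8° gives QG at -21.3° from the x-axis; with |QG| = 30.0, G = (18.3, -10.3). ∠QGE = 117.4° gives GE at -83.9° from the x-axis; with |GE| = 12.0, E = (19.6, -22.2). Then |VE| = |E − V| = 15.3.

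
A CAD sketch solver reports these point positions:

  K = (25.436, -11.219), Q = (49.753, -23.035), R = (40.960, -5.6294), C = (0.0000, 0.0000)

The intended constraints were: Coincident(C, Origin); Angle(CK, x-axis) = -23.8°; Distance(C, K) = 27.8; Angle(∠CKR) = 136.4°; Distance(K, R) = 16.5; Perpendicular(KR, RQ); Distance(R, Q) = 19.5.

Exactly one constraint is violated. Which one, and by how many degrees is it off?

Perpendicular(KR, RQ) — off by 7.00°.

C = (0.00, 0.00) ✓; CK at -23.80° ✓; |CK| = 27.80 ✓; ∠CKR = 136.4° ✓; |KR| = 16.50 ✓; ∠(KR, RQ) = 83.00° ✗; |RQ| = 19.50 ✓.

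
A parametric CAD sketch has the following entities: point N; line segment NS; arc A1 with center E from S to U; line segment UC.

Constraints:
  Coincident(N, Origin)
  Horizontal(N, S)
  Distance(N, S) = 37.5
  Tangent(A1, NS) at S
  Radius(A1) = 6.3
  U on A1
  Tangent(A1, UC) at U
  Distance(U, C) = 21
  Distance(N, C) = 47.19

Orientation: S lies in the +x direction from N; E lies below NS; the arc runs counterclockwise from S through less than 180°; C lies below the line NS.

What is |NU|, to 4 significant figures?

32.54

Checks: N = (0.00, 0.00) ✓; |EU| = 6.300 ✓; ∠(EU, UC) = 90.00° ✓; |UC| = 21.00 ✓; |NC| = 47.19 ✓.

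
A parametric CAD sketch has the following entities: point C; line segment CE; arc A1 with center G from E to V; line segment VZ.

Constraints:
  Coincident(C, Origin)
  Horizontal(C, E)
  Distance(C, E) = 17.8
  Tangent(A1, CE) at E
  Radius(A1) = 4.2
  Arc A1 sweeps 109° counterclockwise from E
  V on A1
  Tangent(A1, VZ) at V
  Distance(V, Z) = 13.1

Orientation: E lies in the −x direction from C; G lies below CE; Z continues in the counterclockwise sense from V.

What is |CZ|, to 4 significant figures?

25.08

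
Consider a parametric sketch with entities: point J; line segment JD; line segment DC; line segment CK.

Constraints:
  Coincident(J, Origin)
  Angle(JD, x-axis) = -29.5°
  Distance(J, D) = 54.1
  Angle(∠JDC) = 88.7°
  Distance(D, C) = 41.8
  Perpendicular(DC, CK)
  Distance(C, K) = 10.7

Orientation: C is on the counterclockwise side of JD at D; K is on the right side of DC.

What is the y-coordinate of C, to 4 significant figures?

10.20

J is at the origin; JD runs at -29.5° with length 54.1, so D = 54.1·(cos -29.5°, sin -29.5°) = (47.09, -26.64). ∠JDC = 88.7°, so DC runs at -29.5° + (180° − 88.7°) = 61.80° from the x-axis; with |DC| = 41.8, C = D + 41.8·(cos 61.80°, sin 61.80°) = (66.84, 10.20). So C.y = 10.20.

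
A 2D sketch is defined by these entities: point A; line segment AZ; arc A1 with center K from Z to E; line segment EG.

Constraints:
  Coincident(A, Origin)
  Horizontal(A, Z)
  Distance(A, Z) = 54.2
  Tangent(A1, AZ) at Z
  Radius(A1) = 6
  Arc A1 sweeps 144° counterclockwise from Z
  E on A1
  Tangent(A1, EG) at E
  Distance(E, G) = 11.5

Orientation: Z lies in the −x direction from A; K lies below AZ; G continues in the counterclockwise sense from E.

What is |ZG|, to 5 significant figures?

18.537

On A1, Z sits at bearing 90° from K; a 144° counterclockwise sweep puts E at bearing 234°, so E = K + 6.0·(cos 234°, sin 234°) = (-57.727, -10.854). Tangency of A1 to EG means the radius KE is perpendicular to EG, so EG runs along (−sin 234°, cos 234°); with |EG| = 11.5, G = (-48.423, -17.614). Then |ZG| = |G − Z| = 18.537.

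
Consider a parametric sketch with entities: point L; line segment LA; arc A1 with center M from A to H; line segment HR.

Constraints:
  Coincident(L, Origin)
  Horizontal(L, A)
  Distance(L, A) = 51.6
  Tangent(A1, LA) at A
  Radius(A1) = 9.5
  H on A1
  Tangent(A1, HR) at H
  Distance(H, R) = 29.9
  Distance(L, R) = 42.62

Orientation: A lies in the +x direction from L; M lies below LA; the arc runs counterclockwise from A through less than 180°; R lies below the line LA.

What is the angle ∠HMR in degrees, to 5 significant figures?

72.374°

Checks: L.y = 0.00, A.y = 0.00 ✓; |MA| = 9.500 ✓; |MH| = 9.500 ✓; ∠(MH, HR) = 90.00° ✓; |HR| = 29.90 ✓; |LR| = 42.62 ✓.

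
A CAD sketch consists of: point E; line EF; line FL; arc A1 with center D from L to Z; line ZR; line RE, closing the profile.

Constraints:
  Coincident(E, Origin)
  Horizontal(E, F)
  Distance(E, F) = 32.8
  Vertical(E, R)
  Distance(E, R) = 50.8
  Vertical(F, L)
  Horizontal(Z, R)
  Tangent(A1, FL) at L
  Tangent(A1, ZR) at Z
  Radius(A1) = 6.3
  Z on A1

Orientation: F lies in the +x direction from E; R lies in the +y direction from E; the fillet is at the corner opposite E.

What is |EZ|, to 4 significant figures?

57.30

E is at the origin; E and F share the same y with |EF| = 32.8 and F on the +x side, so F = (32.80, 0.000). ER is vertical with |ER| = 50.8 and R on the +y side, so R = (0.000, 50.80). The virtual corner opposite E is at (32.80, 50.80). The tangent condition forces DL to be normal to FL and A1 meets ZR tangentially, so DZ is at right angles to ZR, with radius 6.3, so the center D sits 6.3 in from both sides at D = (26.50, 44.50). That places the tangent points at L = (32.80, 44.50) on FL and Z = (26.50, 50.80) on ZR. Then |EZ| = |Z − E| = 57.30.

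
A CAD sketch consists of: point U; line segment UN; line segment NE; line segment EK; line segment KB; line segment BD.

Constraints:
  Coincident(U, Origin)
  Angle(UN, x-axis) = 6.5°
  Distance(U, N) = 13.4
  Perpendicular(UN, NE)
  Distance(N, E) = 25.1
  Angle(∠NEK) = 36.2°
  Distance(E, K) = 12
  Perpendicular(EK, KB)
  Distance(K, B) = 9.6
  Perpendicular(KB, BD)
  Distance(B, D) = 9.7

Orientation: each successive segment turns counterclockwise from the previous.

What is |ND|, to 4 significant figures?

18.70

U is at the origin; UN runs at 6.5° with length 13.4, so N = (13.31, 1.517). UN ⟂ NE, so NE runs at 96.50°; with |NE| = 25.1, E = (10.47, 26.46). ∠NEK = 36.2° gives EK at -119.7° from the x-axis; with |EK| = 12.0, K = (4.527, 16.03). EK ⟂ KB, so KB runs at -29.70°; with |KB| = 9.6, B = (12.87, 11.28). KB ⟂ BD, so BD runs at 60.30°; with |BD| = 9.7, D = (17.67, 19.70). Then |ND| = |D − N| = 18.70.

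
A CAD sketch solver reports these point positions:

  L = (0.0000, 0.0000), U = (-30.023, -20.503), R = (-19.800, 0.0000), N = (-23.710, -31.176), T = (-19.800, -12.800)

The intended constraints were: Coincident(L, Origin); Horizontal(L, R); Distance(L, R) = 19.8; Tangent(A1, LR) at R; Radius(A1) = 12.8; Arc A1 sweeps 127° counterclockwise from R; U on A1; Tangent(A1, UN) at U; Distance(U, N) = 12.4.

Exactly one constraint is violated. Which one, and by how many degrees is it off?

Tangent(A1, UN) at U — off by 6.39°.

L = (0.00, 0.00) ✓; L.y = 0.00, R.y = 0.00 ✓; |LR| = 19.80 ✓; ∠(TR, RL) = 90.00° ✓; |TR| = 12.80 ✓; bearing(T→U) − bearing(T→R) = 127.0° ✓; |TU| = 12.80 ✓; ∠(TU, UN) = 96.39° ✗; |UN| = 12.40 ✓.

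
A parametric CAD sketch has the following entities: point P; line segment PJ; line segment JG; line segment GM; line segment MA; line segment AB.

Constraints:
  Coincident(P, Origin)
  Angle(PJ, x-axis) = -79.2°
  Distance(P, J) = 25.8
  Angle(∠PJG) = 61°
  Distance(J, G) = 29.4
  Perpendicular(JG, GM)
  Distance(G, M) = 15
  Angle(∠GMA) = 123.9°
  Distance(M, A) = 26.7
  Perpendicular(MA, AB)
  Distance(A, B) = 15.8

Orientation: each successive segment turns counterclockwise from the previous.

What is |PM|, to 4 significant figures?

18.51

P is at the origin; PJ runs at -79.2° with length 25.8, so J = (4.834, -25.34). ∠PJG = 61.0° gives JG at 39.80° from the x-axis; with |JG| = 29.4, G = (27.42, -6.524). JG is perpendicular to GM, so GM runs at 129.8°; with |GM| = 15.0, M = (17.82, 5.000). Then |PM| = |M − P| = 18.51.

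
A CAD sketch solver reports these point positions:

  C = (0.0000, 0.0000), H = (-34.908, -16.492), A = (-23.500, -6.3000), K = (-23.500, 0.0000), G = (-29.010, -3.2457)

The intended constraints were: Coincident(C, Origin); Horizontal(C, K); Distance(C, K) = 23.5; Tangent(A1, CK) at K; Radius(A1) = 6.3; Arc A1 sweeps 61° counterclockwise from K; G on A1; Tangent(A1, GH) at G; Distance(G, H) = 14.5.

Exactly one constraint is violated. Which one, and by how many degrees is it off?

Tangent(A1, GH) at G — off by 5.00°.

C = (0.00, 0.00) ✓; C.y = 0.00, K.y = 0.00 ✓; |CK| = 23.50 ✓; ∠(AK, KC) = 90.00° ✓; |AK| = 6.300 ✓; bearing(A→G) − bearing(A→K) = 61.00° ✓; |AG| = 6.300 ✓; ∠(AG, GH) = 85.00° ✗; |GH| = 14.50 ✓.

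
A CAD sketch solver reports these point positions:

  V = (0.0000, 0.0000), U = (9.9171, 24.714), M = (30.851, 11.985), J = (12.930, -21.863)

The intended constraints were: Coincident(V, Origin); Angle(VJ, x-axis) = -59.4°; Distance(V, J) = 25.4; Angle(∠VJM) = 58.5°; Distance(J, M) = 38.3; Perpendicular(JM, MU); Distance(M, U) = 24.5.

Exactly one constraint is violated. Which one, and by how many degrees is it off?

Perpendicular(JM, MU) — off by 3.40°.

V = (0.00, 0.00) ✓; VJ at -59.40° ✓; |VJ| = 25.40 ✓; ∠VJM = 58.50° ✓; |JM| = 38.30 ✓; ∠(JM, MU) = 86.60° ✗; |MU| = 24.50 ✓.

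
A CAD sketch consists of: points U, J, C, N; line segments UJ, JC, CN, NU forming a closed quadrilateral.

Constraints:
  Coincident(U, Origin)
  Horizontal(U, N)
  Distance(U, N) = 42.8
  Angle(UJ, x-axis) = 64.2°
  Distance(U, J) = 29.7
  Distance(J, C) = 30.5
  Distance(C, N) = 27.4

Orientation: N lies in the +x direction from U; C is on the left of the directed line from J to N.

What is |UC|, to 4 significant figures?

51.34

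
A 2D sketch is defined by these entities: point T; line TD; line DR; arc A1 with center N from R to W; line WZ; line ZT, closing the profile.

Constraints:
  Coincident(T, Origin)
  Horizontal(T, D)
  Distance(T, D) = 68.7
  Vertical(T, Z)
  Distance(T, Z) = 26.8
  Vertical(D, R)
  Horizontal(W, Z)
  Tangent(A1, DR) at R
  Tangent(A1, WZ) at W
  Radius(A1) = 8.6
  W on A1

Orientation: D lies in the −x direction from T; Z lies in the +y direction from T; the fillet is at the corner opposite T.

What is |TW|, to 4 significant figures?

65.80

T is at the origin; T and D share the same y with |TD| = 68.7 and D on the −x side, so D = (-68.70, 0.000). TZ is vertical with |TZ| = 26.8 and Z on the +y side, so Z = (0.000, 26.80). The virtual corner opposite T is at (-68.70, 26.80). The tangent condition forces NR to be normal to DR and the tangent condition forces NW to be normal to WZ, with radius 8.6, so the center N sits 8.6 in from both sides at N = (-60.10, 18.20). That places the tangent points at R = (-68.70, 18.20) on DR and W = (-60.10, 26.80) on WZ. Then |TW| = |W − T| = 65.80.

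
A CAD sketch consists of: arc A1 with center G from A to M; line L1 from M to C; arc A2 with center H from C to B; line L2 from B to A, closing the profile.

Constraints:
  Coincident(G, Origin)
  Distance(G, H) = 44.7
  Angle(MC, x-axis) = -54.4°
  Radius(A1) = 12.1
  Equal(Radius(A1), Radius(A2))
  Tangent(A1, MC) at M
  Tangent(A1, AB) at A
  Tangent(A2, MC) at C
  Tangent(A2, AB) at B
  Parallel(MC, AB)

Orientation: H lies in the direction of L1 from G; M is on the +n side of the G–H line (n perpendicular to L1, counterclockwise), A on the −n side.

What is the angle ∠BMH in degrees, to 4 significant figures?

13.28°

Tangency of A1 to both parallel lines with radius 12.1 puts M and A at G ± 12.1·n: M = (9.839, 7.044), A = (-9.839, -7.044). Equal radii place C and B the same way about H: C = H + 12.1·n = (35.86, -29.30), B = H − 12.1·n = (16.18, -43.39). Then cos ∠BMH = MB·MH / (|MB||MH|), giving 13.28°.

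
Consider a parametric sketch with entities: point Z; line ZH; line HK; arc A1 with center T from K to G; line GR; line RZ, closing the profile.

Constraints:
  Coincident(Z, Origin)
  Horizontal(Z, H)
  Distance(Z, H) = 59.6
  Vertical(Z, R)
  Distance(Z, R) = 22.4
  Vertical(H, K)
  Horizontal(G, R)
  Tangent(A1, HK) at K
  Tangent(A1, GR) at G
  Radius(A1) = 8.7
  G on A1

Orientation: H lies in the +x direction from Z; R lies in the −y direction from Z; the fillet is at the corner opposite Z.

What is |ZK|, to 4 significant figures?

61.15

The virtual corner opposite Z is at (59.60, -22.40). Since A1 is tangent to HK there, TK ⟂ HK and tangency of A1 to GR means the radius TG is perpendicular to GR, with radius 8.7, so the center T sits 8.7 in from both sides at T = (50.90, -13.70). That places the tangent points at K = (59.60, -13.70) on HK and G = (50.90, -22.40) on GR. Then |ZK| = |K − Z| = 61.15.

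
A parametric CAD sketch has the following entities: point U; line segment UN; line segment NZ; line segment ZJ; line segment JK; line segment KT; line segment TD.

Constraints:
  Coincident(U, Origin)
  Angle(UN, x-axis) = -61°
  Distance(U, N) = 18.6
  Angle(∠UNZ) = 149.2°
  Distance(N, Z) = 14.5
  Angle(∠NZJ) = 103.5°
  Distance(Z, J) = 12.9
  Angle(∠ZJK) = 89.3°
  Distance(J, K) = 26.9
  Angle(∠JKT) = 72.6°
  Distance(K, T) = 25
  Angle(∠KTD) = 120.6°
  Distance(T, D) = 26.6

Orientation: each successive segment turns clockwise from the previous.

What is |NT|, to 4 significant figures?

9.288

U is at the origin; UN runs at -61.0° with length 18.6, so N = (9.017, -16.27). ∠UNZ = 149.2° gives NZ at -91.80° from the x-axis; with |NZ| = 14.5, Z = (8.562, -30.76). ∠NZJ = 103.5° gives ZJ at -168.3° from the x-axis; with |ZJ| = 12.9, J = (-4.070, -33.38). ∠ZJK = 89.3° gives JK at 101.0° from the x-axis; with |JK| = 26.9, K = (-9.203, -6.971). ∠JKT = 72.6° gives KT at -6.400° from the x-axis; with |KT| = 25.0, T = (15.64, -9.758). Then |NT| = |T − N| = 9.288.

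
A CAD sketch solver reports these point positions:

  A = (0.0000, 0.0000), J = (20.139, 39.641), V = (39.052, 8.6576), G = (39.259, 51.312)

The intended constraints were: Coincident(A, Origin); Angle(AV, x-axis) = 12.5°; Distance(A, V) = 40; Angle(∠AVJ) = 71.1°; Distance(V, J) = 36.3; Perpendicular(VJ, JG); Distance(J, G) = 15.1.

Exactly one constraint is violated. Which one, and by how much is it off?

Distance(J, G) = 15.1 — off by 7.30.

A = (0.00, 0.00) ✓; AV at 12.50° ✓; |AV| = 40.00 ✓; ∠AVJ = 71.10° ✓; |VJ| = 36.30 ✓; ∠(VJ, JG) = 90.00° ✓; |JG| = 22.40 ✗.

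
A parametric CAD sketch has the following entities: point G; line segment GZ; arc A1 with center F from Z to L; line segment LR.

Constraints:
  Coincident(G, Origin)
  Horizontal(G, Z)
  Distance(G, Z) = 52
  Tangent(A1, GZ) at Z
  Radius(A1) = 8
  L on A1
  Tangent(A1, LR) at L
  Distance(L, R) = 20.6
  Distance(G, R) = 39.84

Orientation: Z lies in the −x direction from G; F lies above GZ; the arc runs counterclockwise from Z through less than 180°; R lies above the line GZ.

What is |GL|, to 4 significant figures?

45.46

G is at the origin; G and Z share the same y with |GZ| = 52.0 and Z on the −x side, so Z = (-52.00, 0.000). Tangency of A1 to GZ means the radius FZ is perpendicular to GZ, so F = Z + (0, 8) = (-52.00, 8.000). Since FL ⟂ LR (tangency), |FR| = √(8.0² + 20.6²) = 22.10 regardless of where L sits on A1. So R lies on both circle(G, 39.84) and circle(F, 22.10); the above-GZ intersection is R = (-33.98, 20.80). L is the foot of the tangent from R: L = (-45.32, 3.597).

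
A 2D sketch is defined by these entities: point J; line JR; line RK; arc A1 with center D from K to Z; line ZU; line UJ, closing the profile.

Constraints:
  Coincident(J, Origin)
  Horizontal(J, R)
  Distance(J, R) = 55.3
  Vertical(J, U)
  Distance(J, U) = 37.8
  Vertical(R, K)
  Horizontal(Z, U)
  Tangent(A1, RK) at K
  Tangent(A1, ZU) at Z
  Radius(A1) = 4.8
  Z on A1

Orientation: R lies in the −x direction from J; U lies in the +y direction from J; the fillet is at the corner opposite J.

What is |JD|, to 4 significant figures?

60.33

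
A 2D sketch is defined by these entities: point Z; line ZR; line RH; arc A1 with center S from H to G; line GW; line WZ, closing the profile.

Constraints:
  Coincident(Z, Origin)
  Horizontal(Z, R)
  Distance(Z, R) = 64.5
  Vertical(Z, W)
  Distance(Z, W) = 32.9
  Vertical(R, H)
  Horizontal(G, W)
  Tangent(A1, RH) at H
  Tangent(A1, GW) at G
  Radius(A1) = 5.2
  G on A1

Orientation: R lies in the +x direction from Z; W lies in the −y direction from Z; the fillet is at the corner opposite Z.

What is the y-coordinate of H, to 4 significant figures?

-27.70

The virtual corner opposite Z is at (64.50, -32.90). Tangency of A1 to RH means the radius SH is perpendicular to RH and A1 meets GW tangentially, so SG is at right angles to GW, with radius 5.2, so the center S sits 5.2 in from both sides at S = (59.30, -27.70). That places the tangent points at H = (64.50, -27.70) on RH and G = (59.30, -32.90) on GW. So H.y = -27.70.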